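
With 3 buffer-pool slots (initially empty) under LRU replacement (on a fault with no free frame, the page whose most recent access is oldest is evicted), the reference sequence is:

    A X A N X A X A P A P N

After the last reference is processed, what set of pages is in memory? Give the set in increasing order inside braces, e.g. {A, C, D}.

A → miss, frames {A}
X → miss, frames {A,X}
A → hit
N → miss, frames {X,A,N}
X → hit
A → hit
X → hit
A → hit
P → miss, evict N, frames {X,A,P}
A → hit
P → hit
N → miss, evict X, frames {A,P,N}

{A, N, P}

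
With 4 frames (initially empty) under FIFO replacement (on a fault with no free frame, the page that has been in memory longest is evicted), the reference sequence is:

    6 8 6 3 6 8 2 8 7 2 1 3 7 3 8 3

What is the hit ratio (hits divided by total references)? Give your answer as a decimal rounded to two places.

6 → fault, frames (6)
8 → fault, frames (6 8)
6 → hit
3 → fault, frames (6 8 3)
6 → hit
8 → hit
2 → fault, frames (6 8 3 2)
8 → hit
7 → fault, evict 6, frames (8 3 2 7)
2 → hit
1 → fault, evict 8, frames (3 2 7 1)
3 → hit
7 → hit
3 → hit
8 → fault, evict 3, frames (2 7 1 8)
3 → fault, evict 2, frames (7 1 8 3)
Hits: 8 of 16 references → 8/16 = 0.5000.

0.50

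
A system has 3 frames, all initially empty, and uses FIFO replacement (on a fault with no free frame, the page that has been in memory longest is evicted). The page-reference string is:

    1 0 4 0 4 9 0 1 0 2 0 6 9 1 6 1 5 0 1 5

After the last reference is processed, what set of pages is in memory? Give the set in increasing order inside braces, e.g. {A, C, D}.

1: fault, frames [1]
0: fault, frames [1, 0]
4: fault, frames [1, 0, 4]
0: hit
4: hit
9: fault, evict 1, frames [0, 4, 9]
0: hit
1: fault, evict 0, frames [4, 9, 1]
0: fault, evict 4, frames [9, 1, 0]
2: fault, evict 9, frames [1, 0, 2]
0: hit
6: fault, evict 1, frames [0, 2, 6]
9: fault, evict 0, frames [2, 6, 9]
1: fault, evict 2, frames [6, 9, 1]
6: hit
1: hit
5: fault, evict 6, frames [9, 1, 5]
0: fault, evict 9, frames [1, 5, 0]
1: hit
5: hit

{0, 1, 5}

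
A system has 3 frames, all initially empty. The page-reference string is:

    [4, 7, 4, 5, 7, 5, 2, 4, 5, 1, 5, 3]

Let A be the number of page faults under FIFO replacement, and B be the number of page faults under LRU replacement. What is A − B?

1

Under FIFO: F F . F . . F F . F F F → 8 faults.
Under LRU: F F . F . . F F . F . F → 7 faults.
A − B = 8 − 7 = 1.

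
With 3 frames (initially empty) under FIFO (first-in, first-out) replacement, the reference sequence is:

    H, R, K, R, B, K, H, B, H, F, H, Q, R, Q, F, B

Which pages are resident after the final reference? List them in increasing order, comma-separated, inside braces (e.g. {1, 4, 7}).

{B, Q, R}

H: fault, frames {H}
R: fault, frames {H,R}
K: fault, frames {H,R,K}
R: hit
B: fault, evict H, frames {R,K,B}
K: hit
H: fault, evict R, frames {K,B,H}
B: hit
H: hit
F: fault, evict K, frames {B,H,F}
H: hit
Q: fault, evict B, frames {H,F,Q}
R: fault, evict H, frames {F,Q,R}
Q: hit
F: hit
B: fault, evict F, frames {Q,R,B}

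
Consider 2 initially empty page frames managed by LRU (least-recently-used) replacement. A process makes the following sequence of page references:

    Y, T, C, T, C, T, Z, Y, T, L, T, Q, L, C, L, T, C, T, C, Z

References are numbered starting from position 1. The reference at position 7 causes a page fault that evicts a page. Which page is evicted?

pos 1: Y → miss, frames [Y]
pos 2: T → miss, frames [Y, T]
pos 3: C → miss, evict Y, frames [T, C]
pos 4: T → hit
pos 5: C → hit
pos 6: T → hit
pos 7: Z → miss, evict C, frames [T, Z]
At position 7, page C is evicted.

C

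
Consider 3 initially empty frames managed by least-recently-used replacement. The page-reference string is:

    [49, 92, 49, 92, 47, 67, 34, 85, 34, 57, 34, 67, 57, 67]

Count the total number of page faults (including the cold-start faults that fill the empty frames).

49: fault, frames [49]
92: fault, frames [49, 92]
49: hit
92: hit
47: fault, frames [49, 92, 47]
67: fault, evict 49, frames [92, 47, 67]
34: fault, evict 92, frames [47, 67, 34]
85: fault, evict 47, frames [67, 34, 85]
34: hit
57: fault, evict 67, frames [85, 34, 57]
34: hit
67: fault, evict 85, frames [57, 34, 67]
57: hit
67: hit
Page faults: 8.

8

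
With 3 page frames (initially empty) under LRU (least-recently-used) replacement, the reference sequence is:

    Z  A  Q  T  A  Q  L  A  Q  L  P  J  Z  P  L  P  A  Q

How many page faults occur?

Z -> fault, frames {Z}
A -> fault, frames {Z,A}
Q -> fault, frames {Z,A,Q}
T -> fault, evict Z, frames {A,Q,T}
A -> hit
Q -> hit
L -> fault, evict T, frames {A,Q,L}
A -> hit
Q -> hit
L -> hit
P -> fault, evict A, frames {Q,L,P}
J -> fault, evict Q, frames {L,P,J}
Z -> fault, evict L, frames {P,J,Z}
P -> hit
L -> fault, evict J, frames {Z,P,L}
P -> hit
A -> fault, evict Z, frames {L,P,A}
Q -> fault, evict L, frames {P,A,Q}
Page faults: 11.

11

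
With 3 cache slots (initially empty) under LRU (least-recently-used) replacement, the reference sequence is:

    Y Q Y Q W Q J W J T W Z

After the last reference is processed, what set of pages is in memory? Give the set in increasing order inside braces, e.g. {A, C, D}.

{T, W, Z}

Y: miss, frames (Y)
Q: miss, frames (Y Q)
Y: hit
Q: hit
W: miss, frames (Y Q W)
Q: hit
J: miss, evict Y, frames (W Q J)
W: hit
J: hit
T: miss, evict Q, frames (W J T)
W: hit
Z: miss, evict J, frames (T W Z)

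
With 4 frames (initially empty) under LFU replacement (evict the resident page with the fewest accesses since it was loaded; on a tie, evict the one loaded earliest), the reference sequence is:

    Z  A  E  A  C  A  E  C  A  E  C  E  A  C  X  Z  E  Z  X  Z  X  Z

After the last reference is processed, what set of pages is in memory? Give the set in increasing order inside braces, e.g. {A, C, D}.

{A, C, E, Z}

Z: fault, frames (Z)
A: fault, frames (Z A)
E: fault, frames (Z A E)
A: hit
C: fault, frames (Z A E C)
A: hit
E: hit
C: hit
A: hit
E: hit
C: hit
E: hit
A: hit
C: hit
X: fault, evict Z, frames (A E C X)
Z: fault, evict X, frames (A E C Z)
E: hit
Z: hit
X: fault, evict Z, frames (A E C X)
Z: fault, evict X, frames (A E C Z)
X: fault, evict Z, frames (A E C X)
Z: fault, evict X, frames (A E C Z)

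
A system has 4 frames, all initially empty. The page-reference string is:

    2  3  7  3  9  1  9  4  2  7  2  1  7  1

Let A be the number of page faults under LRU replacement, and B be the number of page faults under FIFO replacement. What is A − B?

Under LRU: F F F . F F . F F F . F . . → 9 faults.
Under FIFO: F F F . F F . F F F . . . . → 8 faults.
A − B = 9 − 8 = 1.

1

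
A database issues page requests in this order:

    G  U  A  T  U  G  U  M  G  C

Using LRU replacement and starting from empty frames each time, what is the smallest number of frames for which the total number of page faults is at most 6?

f=1: 10 faults
f=2: 9 faults
f=3: 7 faults
f=4: 6 faults
f=5: 6 faults
f=6: 6 faults
Smallest f with faults ≤ 6 is 4.

4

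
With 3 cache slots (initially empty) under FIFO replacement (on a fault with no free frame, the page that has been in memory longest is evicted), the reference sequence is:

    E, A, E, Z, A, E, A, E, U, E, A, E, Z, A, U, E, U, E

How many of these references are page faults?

E: fault, frames {E}
A: fault, frames {E,A}
E: hit
Z: fault, frames {E,A,Z}
A: hit
E: hit
A: hit
E: hit
U: fault, evict E, frames {A,Z,U}
E: fault, evict A, frames {Z,U,E}
A: fault, evict Z, frames {U,E,A}
E: hit
Z: fault, evict U, frames {E,A,Z}
A: hit
U: fault, evict E, frames {A,Z,U}
E: fault, evict A, frames {Z,U,E}
U: hit
E: hit
Page faults: 9.

9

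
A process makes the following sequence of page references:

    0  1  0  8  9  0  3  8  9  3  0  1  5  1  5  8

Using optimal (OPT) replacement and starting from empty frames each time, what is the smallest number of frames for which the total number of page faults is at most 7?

f=1: 16 faults
f=2: 11 faults
f=3: 8 faults
f=4: 7 faults
f=5: 6 faults
f=6: 6 faults
Smallest f with faults ≤ 7 is 4.

4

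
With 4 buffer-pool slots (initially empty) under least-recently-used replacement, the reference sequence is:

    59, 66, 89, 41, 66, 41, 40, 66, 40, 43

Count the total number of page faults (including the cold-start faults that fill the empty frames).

6

59: miss, frames {59}
66: miss, frames {59,66}
89: miss, frames {59,66,89}
41: miss, frames {59,66,89,41}
66: hit
41: hit
40: miss, evict 59, frames {89,66,41,40}
66: hit
40: hit
43: miss, evict 89, frames {41,66,40,43}
Page faults: 6.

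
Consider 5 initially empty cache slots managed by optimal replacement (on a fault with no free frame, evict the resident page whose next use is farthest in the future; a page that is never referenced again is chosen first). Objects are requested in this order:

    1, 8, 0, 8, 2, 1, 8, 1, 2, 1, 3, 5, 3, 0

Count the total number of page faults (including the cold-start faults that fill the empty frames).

1: fault, frames {1}
8: fault, frames {1,8}
0: fault, frames {1,8,0}
8: hit
2: fault, frames {1,8,0,2}
1: hit
8: hit
1: hit
2: hit
1: hit
3: fault, frames {1,8,0,2,3}
5: fault, evict 2, frames {1,8,0,3,5}
3: hit
0: hit
Page faults: 6.

6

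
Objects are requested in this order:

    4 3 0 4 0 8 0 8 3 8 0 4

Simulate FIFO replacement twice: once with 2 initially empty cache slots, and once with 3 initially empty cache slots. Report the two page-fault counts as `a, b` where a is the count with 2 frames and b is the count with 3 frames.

10, 5

2 frames: F F F F . F F . F F F F → 10 faults.
3 frames: F F F . . F . . . . . F → 5 faults.
5 < 10: adding a frame reduced faults, as is typical.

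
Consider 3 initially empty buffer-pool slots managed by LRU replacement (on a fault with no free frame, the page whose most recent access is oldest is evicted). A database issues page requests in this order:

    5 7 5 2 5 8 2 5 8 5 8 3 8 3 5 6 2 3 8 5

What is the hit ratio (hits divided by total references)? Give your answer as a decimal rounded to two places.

0.50

5 → fault, frames [5]
7 → fault, frames [5, 7]
5 → hit
2 → fault, frames [7, 5, 2]
5 → hit
8 → fault, evict 7, frames [2, 5, 8]
2 → hit
5 → hit
8 → hit
5 → hit
8 → hit
3 → fault, evict 2, frames [5, 8, 3]
8 → hit
3 → hit
5 → hit
6 → fault, evict 8, frames [3, 5, 6]
2 → fault, evict 3, frames [5, 6, 2]
3 → fault, evict 5, frames [6, 2, 3]
8 → fault, evict 6, frames [2, 3, 8]
5 → fault, evict 2, frames [3, 8, 5]
Hits: 10 of 20 references → 10/20 = 0.5000.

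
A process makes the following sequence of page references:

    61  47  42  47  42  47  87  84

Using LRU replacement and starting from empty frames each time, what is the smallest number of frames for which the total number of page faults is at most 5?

f=1: 8 faults
f=2: 5 faults
f=3: 5 faults
f=4: 5 faults
f=5: 5 faults
Smallest f with faults ≤ 5 is 2.

2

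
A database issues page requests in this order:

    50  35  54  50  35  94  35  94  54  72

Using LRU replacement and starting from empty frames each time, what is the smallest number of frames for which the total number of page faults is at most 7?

f=1: 10 faults
f=2: 8 faults
f=3: 6 faults
f=4: 5 faults
f=5: 5 faults
Smallest f with faults ≤ 7 is 3.

3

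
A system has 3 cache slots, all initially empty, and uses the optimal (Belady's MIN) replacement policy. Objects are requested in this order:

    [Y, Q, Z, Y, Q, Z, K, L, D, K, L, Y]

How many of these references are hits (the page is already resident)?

Y → miss, frames {Y}
Q → miss, frames {Y,Q}
Z → miss, frames {Y,Q,Z}
Y → hit
Q → hit
Z → hit
K → miss, evict Z, frames {Y,Q,K}
L → miss, evict Q, frames {Y,K,L}
D → miss, evict Y, frames {K,L,D}
K → hit
L → hit
Y → miss, evict D, frames {K,L,Y}
Hits: 5.

5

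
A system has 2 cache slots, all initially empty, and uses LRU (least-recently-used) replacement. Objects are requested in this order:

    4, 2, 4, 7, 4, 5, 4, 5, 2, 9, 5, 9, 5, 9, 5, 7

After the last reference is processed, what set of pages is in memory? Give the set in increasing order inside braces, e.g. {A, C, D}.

4: miss, frames {4}
2: miss, frames {4,2}
4: hit
7: miss, evict 2, frames {4,7}
4: hit
5: miss, evict 7, frames {4,5}
4: hit
5: hit
2: miss, evict 4, frames {5,2}
9: miss, evict 5, frames {2,9}
5: miss, evict 2, frames {9,5}
9: hit
5: hit
9: hit
5: hit
7: miss, evict 9, frames {5,7}

{5, 7}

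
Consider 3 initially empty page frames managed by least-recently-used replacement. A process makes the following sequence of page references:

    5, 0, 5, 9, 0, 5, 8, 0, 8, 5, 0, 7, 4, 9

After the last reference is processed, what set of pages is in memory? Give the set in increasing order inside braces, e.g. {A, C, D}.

5: miss, frames (5)
0: miss, frames (5 0)
5: hit
9: miss, frames (0 5 9)
0: hit
5: hit
8: miss, evict 9, frames (0 5 8)
0: hit
8: hit
5: hit
0: hit
7: miss, evict 8, frames (5 0 7)
4: miss, evict 5, frames (0 7 4)
9: miss, evict 0, frames (7 4 9)

{4, 7, 9}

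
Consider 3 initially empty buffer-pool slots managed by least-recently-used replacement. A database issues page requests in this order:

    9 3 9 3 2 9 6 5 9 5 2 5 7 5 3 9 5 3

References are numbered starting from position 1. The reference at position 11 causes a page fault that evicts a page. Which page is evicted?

pos 1: 9 → fault, frames {9}
pos 2: 3 → fault, frames {9,3}
pos 3: 9 → hit
pos 4: 3 → hit
pos 5: 2 → fault, frames {9,3,2}
pos 6: 9 → hit
pos 7: 6 → fault, evict 3, frames {2,9,6}
pos 8: 5 → fault, evict 2, frames {9,6,5}
pos 9: 9 → hit
pos 10: 5 → hit
pos 11: 2 → fault, evict 6, frames {9,5,2}
At position 11, page 6 is evicted.

6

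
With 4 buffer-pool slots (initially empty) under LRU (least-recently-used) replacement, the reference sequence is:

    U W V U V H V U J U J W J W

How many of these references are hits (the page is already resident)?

8

U → miss, frames (U)
W → miss, frames (U W)
V → miss, frames (U W V)
U → hit
V → hit
H → miss, frames (W U V H)
V → hit
U → hit
J → miss, evict W, frames (H V U J)
U → hit
J → hit
W → miss, evict H, frames (V U J W)
J → hit
W → hit
Hits: 8.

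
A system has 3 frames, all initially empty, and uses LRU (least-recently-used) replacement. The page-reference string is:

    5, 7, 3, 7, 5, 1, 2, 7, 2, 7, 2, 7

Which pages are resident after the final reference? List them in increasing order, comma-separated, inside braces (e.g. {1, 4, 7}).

{1, 2, 7}

5 → miss, frames (5)
7 → miss, frames (5 7)
3 → miss, frames (5 7 3)
7 → hit
5 → hit
1 → miss, evict 3, frames (7 5 1)
2 → miss, evict 7, frames (5 1 2)
7 → miss, evict 5, frames (1 2 7)
2 → hit
7 → hit
2 → hit
7 → hit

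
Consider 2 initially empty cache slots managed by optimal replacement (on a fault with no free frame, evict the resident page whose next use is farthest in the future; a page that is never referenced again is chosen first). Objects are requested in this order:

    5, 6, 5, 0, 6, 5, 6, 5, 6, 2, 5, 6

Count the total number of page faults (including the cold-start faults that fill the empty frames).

6

5: fault, frames [5]
6: fault, frames [5, 6]
5: hit
0: fault, evict 5, frames [6, 0]
6: hit
5: fault, evict 0, frames [6, 5]
6: hit
5: hit
6: hit
2: fault, evict 6, frames [5, 2]
5: hit
6: fault, evict 2, frames [5, 6]
Page faults: 6.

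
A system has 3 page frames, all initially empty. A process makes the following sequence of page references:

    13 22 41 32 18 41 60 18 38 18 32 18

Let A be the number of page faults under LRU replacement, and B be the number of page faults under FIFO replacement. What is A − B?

-1

Under LRU: F F F F F . F . F . F . → 8 faults.
Under FIFO: F F F F F . F . F . F F → 9 faults.
A − B = 8 − 9 = -1.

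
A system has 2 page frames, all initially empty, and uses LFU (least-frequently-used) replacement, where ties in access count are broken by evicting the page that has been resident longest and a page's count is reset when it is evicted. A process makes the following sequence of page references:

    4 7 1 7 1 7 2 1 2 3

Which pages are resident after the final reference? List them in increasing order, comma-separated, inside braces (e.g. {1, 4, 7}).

{3, 7}

4 → miss, frames {4}
7 → miss, frames {4,7}
1 → miss, evict 4, frames {7,1}
7 → hit
1 → hit
7 → hit
2 → miss, evict 1, frames {7,2}
1 → miss, evict 2, frames {7,1}
2 → miss, evict 1, frames {7,2}
3 → miss, evict 2, frames {7,3}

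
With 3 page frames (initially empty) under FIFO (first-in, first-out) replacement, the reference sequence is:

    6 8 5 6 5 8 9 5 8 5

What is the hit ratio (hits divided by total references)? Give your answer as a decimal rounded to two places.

0.60

6 → miss, frames [6]
8 → miss, frames [6, 8]
5 → miss, frames [6, 8, 5]
6 → hit
5 → hit
8 → hit
9 → miss, evict 6, frames [8, 5, 9]
5 → hit
8 → hit
5 → hit
Hits: 6 of 10 references → 6/10 = 0.6000.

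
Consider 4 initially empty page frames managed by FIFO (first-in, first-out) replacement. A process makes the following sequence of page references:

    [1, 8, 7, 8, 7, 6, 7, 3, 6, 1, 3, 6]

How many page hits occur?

6

1 -> miss, frames {1}
8 -> miss, frames {1,8}
7 -> miss, frames {1,8,7}
8 -> hit
7 -> hit
6 -> miss, frames {1,8,7,6}
7 -> hit
3 -> miss, evict 1, frames {8,7,6,3}
6 -> hit
1 -> miss, evict 8, frames {7,6,3,1}
3 -> hit
6 -> hit
Hits: 6.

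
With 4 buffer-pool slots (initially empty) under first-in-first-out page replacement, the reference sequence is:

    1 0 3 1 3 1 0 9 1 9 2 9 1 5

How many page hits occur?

7

1: fault, frames {1}
0: fault, frames {1,0}
3: fault, frames {1,0,3}
1: hit
3: hit
1: hit
0: hit
9: fault, frames {1,0,3,9}
1: hit
9: hit
2: fault, evict 1, frames {0,3,9,2}
9: hit
1: fault, evict 0, frames {3,9,2,1}
5: fault, evict 3, frames {9,2,1,5}
Hits: 7.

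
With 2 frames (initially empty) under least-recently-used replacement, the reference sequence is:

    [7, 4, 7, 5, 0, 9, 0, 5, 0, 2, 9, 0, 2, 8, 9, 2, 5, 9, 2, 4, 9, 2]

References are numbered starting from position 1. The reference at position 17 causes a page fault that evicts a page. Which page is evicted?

9

pos 1: 7 → miss, frames [7]
pos 2: 4 → miss, frames [7, 4]
pos 3: 7 → hit
pos 4: 5 → miss, evict 4, frames [7, 5]
pos 5: 0 → miss, evict 7, frames [5, 0]
pos 6: 9 → miss, evict 5, frames [0, 9]
pos 7: 0 → hit
pos 8: 5 → miss, evict 9, frames [0, 5]
pos 9: 0 → hit
pos 10: 2 → miss, evict 5, frames [0, 2]
pos 11: 9 → miss, evict 0, frames [2, 9]
pos 12: 0 → miss, evict 2, frames [9, 0]
pos 13: 2 → miss, evict 9, frames [0, 2]
pos 14: 8 → miss, evict 0, frames [2, 8]
pos 15: 9 → miss, evict 2, frames [8, 9]
pos 16: 2 → miss, evict 8, frames [9, 2]
pos 17: 5 → miss, evict 9, frames [2, 5]
At position 17, page 9 is evicted.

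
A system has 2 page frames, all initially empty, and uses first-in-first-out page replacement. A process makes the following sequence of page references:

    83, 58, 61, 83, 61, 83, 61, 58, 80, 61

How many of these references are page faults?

83 -> fault, frames [83]
58 -> fault, frames [83, 58]
61 -> fault, evict 83, frames [58, 61]
83 -> fault, evict 58, frames [61, 83]
61 -> hit
83 -> hit
61 -> hit
58 -> fault, evict 61, frames [83, 58]
80 -> fault, evict 83, frames [58, 80]
61 -> fault, evict 58, frames [80, 61]
Page faults: 7.

7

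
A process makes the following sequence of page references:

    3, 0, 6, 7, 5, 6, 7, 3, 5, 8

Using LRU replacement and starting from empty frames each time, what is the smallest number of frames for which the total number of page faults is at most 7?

4

f=1: 10 faults
f=2: 10 faults
f=3: 8 faults
f=4: 7 faults
f=5: 6 faults
f=6: 6 faults
Smallest f with faults ≤ 7 is 4.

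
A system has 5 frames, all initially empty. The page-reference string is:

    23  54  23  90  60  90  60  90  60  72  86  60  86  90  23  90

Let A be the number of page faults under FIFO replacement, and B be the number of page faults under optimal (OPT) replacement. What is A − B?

Under FIFO: F F . F F . . . . F F . . . F . → 7 faults.
Under OPT: F F . F F . . . . F F . . . . . → 6 faults.
A − B = 7 − 6 = 1.

1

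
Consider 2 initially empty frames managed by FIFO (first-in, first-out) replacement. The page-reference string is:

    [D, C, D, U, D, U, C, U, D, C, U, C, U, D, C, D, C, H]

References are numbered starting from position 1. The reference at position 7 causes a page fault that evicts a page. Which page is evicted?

pos 1: D: fault, frames (D)
pos 2: C: fault, frames (D C)
pos 3: D: hit
pos 4: U: fault, evict D, frames (C U)
pos 5: D: fault, evict C, frames (U D)
pos 6: U: hit
pos 7: C: fault, evict U, frames (D C)
At position 7, page U is evicted.

U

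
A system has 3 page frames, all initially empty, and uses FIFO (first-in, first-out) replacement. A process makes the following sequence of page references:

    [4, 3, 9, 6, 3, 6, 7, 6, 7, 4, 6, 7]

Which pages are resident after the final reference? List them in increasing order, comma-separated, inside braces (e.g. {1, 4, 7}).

4 -> fault, frames (4)
3 -> fault, frames (4 3)
9 -> fault, frames (4 3 9)
6 -> fault, evict 4, frames (3 9 6)
3 -> hit
6 -> hit
7 -> fault, evict 3, frames (9 6 7)
6 -> hit
7 -> hit
4 -> fault, evict 9, frames (6 7 4)
6 -> hit
7 -> hit

{4, 6, 7}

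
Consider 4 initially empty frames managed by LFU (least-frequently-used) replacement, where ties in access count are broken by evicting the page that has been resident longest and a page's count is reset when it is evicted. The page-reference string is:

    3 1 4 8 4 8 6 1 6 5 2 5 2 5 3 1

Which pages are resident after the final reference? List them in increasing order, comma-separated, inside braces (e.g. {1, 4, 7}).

{1, 4, 6, 8}

3: fault, frames [3]
1: fault, frames [3, 1]
4: fault, frames [3, 1, 4]
8: fault, frames [3, 1, 4, 8]
4: hit
8: hit
6: fault, evict 3, frames [1, 4, 8, 6]
1: hit
6: hit
5: fault, evict 1, frames [4, 8, 6, 5]
2: fault, evict 5, frames [4, 8, 6, 2]
5: fault, evict 2, frames [4, 8, 6, 5]
2: fault, evict 5, frames [4, 8, 6, 2]
5: fault, evict 2, frames [4, 8, 6, 5]
3: fault, evict 5, frames [4, 8, 6, 3]
1: fault, evict 3, frames [4, 8, 6, 1]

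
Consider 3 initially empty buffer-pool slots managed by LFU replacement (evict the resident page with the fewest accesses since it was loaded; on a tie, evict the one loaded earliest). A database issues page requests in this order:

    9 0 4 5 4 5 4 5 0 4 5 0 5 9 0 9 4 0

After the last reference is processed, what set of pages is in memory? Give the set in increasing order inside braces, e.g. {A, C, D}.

9 → miss, frames {9}
0 → miss, frames {9,0}
4 → miss, frames {9,0,4}
5 → miss, evict 9, frames {0,4,5}
4 → hit
5 → hit
4 → hit
5 → hit
0 → hit
4 → hit
5 → hit
0 → hit
5 → hit
9 → miss, evict 0, frames {4,5,9}
0 → miss, evict 9, frames {4,5,0}
9 → miss, evict 0, frames {4,5,9}
4 → hit
0 → miss, evict 9, frames {4,5,0}

{0, 4, 5}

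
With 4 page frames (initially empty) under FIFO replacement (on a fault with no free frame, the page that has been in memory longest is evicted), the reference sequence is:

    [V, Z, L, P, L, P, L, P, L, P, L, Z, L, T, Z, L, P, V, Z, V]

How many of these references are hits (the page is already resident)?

13

V → miss, frames [V]
Z → miss, frames [V, Z]
L → miss, frames [V, Z, L]
P → miss, frames [V, Z, L, P]
L → hit
P → hit
L → hit
P → hit
L → hit
P → hit
L → hit
Z → hit
L → hit
T → miss, evict V, frames [Z, L, P, T]
Z → hit
L → hit
P → hit
V → miss, evict Z, frames [L, P, T, V]
Z → miss, evict L, frames [P, T, V, Z]
V → hit
Hits: 13.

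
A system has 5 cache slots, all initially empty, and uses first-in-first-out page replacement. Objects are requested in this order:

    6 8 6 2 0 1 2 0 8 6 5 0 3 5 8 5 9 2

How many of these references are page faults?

6 -> fault, frames {6}
8 -> fault, frames {6,8}
6 -> hit
2 -> fault, frames {6,8,2}
0 -> fault, frames {6,8,2,0}
1 -> fault, frames {6,8,2,0,1}
2 -> hit
0 -> hit
8 -> hit
6 -> hit
5 -> fault, evict 6, frames {8,2,0,1,5}
0 -> hit
3 -> fault, evict 8, frames {2,0,1,5,3}
5 -> hit
8 -> fault, evict 2, frames {0,1,5,3,8}
5 -> hit
9 -> fault, evict 0, frames {1,5,3,8,9}
2 -> fault, evict 1, frames {5,3,8,9,2}
Page faults: 10.

10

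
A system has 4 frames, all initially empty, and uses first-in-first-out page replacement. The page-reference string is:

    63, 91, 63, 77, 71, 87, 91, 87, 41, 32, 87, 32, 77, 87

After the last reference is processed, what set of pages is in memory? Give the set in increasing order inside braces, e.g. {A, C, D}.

{32, 41, 77, 87}

63 -> miss, frames (63)
91 -> miss, frames (63 91)
63 -> hit
77 -> miss, frames (63 91 77)
71 -> miss, frames (63 91 77 71)
87 -> miss, evict 63, frames (91 77 71 87)
91 -> hit
87 -> hit
41 -> miss, evict 91, frames (77 71 87 41)
32 -> miss, evict 77, frames (71 87 41 32)
87 -> hit
32 -> hit
77 -> miss, evict 71, frames (87 41 32 77)
87 -> hit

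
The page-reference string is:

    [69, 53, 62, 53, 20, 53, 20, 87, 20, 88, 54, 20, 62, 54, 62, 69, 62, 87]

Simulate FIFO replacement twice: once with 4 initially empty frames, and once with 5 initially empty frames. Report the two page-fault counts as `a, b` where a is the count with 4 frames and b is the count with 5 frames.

10, 9

4 frames: F F F . F . . F . F F . F . . F . F → 10 faults.
5 frames: F F F . F . . F . F F . . . . F F . → 9 faults.
9 < 10: adding a frame reduced faults, as is typical.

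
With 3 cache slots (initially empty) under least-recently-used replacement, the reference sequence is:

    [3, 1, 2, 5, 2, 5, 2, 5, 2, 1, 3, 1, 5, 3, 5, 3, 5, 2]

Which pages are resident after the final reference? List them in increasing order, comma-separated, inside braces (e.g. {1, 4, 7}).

{2, 3, 5}

3 → miss, frames (3)
1 → miss, frames (3 1)
2 → miss, frames (3 1 2)
5 → miss, evict 3, frames (1 2 5)
2 → hit
5 → hit
2 → hit
5 → hit
2 → hit
1 → hit
3 → miss, evict 5, frames (2 1 3)
1 → hit
5 → miss, evict 2, frames (3 1 5)
3 → hit
5 → hit
3 → hit
5 → hit
2 → miss, evict 1, frames (3 5 2)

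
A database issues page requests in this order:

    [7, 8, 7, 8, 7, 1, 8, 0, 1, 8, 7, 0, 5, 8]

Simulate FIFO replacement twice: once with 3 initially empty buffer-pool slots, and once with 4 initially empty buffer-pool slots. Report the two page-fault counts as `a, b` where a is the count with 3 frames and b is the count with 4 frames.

3 frames: F F . . . F . F . . F . F F → 7 faults.
4 frames: F F . . . F . F . . . . F . → 5 faults.
5 < 7: adding a frame reduced faults, as is typical.

7, 5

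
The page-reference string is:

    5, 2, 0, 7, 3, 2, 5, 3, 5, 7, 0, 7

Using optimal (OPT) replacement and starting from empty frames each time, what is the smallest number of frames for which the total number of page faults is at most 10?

2

f=1: 12 faults
f=2: 8 faults
f=3: 7 faults
f=4: 6 faults
f=5: 5 faults
Smallest f with faults ≤ 10 is 2.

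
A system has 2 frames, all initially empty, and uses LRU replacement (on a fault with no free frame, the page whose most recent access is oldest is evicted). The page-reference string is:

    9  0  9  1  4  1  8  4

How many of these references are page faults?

6

9: miss, frames [9]
0: miss, frames [9, 0]
9: hit
1: miss, evict 0, frames [9, 1]
4: miss, evict 9, frames [1, 4]
1: hit
8: miss, evict 4, frames [1, 8]
4: miss, evict 1, frames [8, 4]
Page faults: 6.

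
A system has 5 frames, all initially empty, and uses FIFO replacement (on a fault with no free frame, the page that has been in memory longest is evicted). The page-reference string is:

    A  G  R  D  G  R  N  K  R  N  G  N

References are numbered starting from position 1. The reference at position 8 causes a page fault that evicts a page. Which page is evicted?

A

pos 1: A → miss, frames (A)
pos 2: G → miss, frames (A G)
pos 3: R → miss, frames (A G R)
pos 4: D → miss, frames (A G R D)
pos 5: G → hit
pos 6: R → hit
pos 7: N → miss, frames (A G R D N)
pos 8: K → miss, evict A, frames (G R D N K)
At position 8, page A is evicted.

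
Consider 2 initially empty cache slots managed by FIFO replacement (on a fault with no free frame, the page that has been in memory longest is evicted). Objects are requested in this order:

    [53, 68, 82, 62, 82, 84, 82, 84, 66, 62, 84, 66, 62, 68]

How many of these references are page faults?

12

53 -> miss, frames {53}
68 -> miss, frames {53,68}
82 -> miss, evict 53, frames {68,82}
62 -> miss, evict 68, frames {82,62}
82 -> hit
84 -> miss, evict 82, frames {62,84}
82 -> miss, evict 62, frames {84,82}
84 -> hit
66 -> miss, evict 84, frames {82,66}
62 -> miss, evict 82, frames {66,62}
84 -> miss, evict 66, frames {62,84}
66 -> miss, evict 62, frames {84,66}
62 -> miss, evict 84, frames {66,62}
68 -> miss, evict 66, frames {62,68}
Page faults: 12.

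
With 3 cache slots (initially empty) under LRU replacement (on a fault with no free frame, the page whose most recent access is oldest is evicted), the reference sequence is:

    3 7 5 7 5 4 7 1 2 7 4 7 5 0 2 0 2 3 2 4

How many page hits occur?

3 → fault, frames {3}
7 → fault, frames {3,7}
5 → fault, frames {3,7,5}
7 → hit
5 → hit
4 → fault, evict 3, frames {7,5,4}
7 → hit
1 → fault, evict 5, frames {4,7,1}
2 → fault, evict 4, frames {7,1,2}
7 → hit
4 → fault, evict 1, frames {2,7,4}
7 → hit
5 → fault, evict 2, frames {4,7,5}
0 → fault, evict 4, frames {7,5,0}
2 → fault, evict 7, frames {5,0,2}
0 → hit
2 → hit
3 → fault, evict 5, frames {0,2,3}
2 → hit
4 → fault, evict 0, frames {3,2,4}
Hits: 8.

8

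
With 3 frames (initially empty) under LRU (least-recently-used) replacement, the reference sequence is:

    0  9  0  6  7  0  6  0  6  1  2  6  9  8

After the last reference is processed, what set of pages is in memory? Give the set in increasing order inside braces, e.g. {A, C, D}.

0 → fault, frames {0}
9 → fault, frames {0,9}
0 → hit
6 → fault, frames {9,0,6}
7 → fault, evict 9, frames {0,6,7}
0 → hit
6 → hit
0 → hit
6 → hit
1 → fault, evict 7, frames {0,6,1}
2 → fault, evict 0, frames {6,1,2}
6 → hit
9 → fault, evict 1, frames {2,6,9}
8 → fault, evict 2, frames {6,9,8}

{6, 8, 9}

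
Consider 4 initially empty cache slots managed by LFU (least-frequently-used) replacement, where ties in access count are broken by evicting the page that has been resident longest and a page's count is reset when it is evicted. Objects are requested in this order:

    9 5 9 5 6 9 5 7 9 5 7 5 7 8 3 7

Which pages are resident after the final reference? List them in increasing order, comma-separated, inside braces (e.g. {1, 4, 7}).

{3, 5, 7, 9}

9 -> miss, frames {9}
5 -> miss, frames {9,5}
9 -> hit
5 -> hit
6 -> miss, frames {9,5,6}
9 -> hit
5 -> hit
7 -> miss, frames {9,5,6,7}
9 -> hit
5 -> hit
7 -> hit
5 -> hit
7 -> hit
8 -> miss, evict 6, frames {9,5,7,8}
3 -> miss, evict 8, frames {9,5,7,3}
7 -> hit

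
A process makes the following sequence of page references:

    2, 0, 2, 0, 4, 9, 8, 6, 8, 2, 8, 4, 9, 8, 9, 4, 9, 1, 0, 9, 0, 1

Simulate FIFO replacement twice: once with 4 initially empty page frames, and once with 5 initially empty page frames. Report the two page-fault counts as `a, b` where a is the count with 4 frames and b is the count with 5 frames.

12, 10

4 frames: F F . . F F F F . F . F F F . . . F F . . . → 12 faults.
5 frames: F F . . F F F F . F . . . . . . . F F F . . → 10 faults.
10 < 12: adding a frame reduced faults, as is typical.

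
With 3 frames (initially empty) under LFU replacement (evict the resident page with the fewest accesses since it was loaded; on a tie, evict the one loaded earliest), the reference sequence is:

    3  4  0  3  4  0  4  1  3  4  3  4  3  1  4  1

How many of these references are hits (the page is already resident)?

10

3 -> miss, frames {3}
4 -> miss, frames {3,4}
0 -> miss, frames {3,4,0}
3 -> hit
4 -> hit
0 -> hit
4 -> hit
1 -> miss, evict 3, frames {4,0,1}
3 -> miss, evict 1, frames {4,0,3}
4 -> hit
3 -> hit
4 -> hit
3 -> hit
1 -> miss, evict 0, frames {4,3,1}
4 -> hit
1 -> hit
Hits: 10.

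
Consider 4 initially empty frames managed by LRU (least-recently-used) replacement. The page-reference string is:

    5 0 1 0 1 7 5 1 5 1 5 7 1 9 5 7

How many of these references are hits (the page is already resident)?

5: fault, frames {5}
0: fault, frames {5,0}
1: fault, frames {5,0,1}
0: hit
1: hit
7: fault, frames {5,0,1,7}
5: hit
1: hit
5: hit
1: hit
5: hit
7: hit
1: hit
9: fault, evict 0, frames {5,7,1,9}
5: hit
7: hit
Hits: 11.

11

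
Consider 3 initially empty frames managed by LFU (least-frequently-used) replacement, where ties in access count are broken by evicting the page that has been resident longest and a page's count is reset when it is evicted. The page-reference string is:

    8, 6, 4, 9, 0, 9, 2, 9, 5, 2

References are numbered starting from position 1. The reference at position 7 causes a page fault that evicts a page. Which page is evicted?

4

pos 1: 8: miss, frames [8]
pos 2: 6: miss, frames [8, 6]
pos 3: 4: miss, frames [8, 6, 4]
pos 4: 9: miss, evict 8, frames [6, 4, 9]
pos 5: 0: miss, evict 6, frames [4, 9, 0]
pos 6: 9: hit
pos 7: 2: miss, evict 4, frames [9, 0, 2]
At position 7, page 4 is evicted.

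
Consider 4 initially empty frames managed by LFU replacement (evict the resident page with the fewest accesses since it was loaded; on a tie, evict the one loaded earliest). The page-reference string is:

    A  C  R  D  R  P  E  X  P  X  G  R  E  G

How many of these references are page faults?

10

A: fault, frames {A}
C: fault, frames {A,C}
R: fault, frames {A,C,R}
D: fault, frames {A,C,R,D}
R: hit
P: fault, evict A, frames {C,R,D,P}
E: fault, evict C, frames {R,D,P,E}
X: fault, evict D, frames {R,P,E,X}
P: hit
X: hit
G: fault, evict E, frames {R,P,X,G}
R: hit
E: fault, evict G, frames {R,P,X,E}
G: fault, evict E, frames {R,P,X,G}
Page faults: 10.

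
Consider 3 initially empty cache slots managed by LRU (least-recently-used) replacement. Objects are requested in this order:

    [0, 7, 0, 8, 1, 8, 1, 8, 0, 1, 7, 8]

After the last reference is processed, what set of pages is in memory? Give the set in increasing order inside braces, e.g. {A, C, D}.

0 → miss, frames [0]
7 → miss, frames [0, 7]
0 → hit
8 → miss, frames [7, 0, 8]
1 → miss, evict 7, frames [0, 8, 1]
8 → hit
1 → hit
8 → hit
0 → hit
1 → hit
7 → miss, evict 8, frames [0, 1, 7]
8 → miss, evict 0, frames [1, 7, 8]

{1, 7, 8}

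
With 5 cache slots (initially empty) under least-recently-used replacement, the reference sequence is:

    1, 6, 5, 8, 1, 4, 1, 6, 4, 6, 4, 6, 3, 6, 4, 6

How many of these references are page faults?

1: fault, frames (1)
6: fault, frames (1 6)
5: fault, frames (1 6 5)
8: fault, frames (1 6 5 8)
1: hit
4: fault, frames (6 5 8 1 4)
1: hit
6: hit
4: hit
6: hit
4: hit
6: hit
3: fault, evict 5, frames (8 1 4 6 3)
6: hit
4: hit
6: hit
Page faults: 6.

6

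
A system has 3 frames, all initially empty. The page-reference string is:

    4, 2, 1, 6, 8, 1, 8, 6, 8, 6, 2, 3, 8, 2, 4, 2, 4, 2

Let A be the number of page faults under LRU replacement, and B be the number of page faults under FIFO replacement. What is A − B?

1

Under LRU: F F F F F . . . . . F F F . F . . . → 9 faults.
Under FIFO: F F F F F . . . . . F F . . F . . . → 8 faults.
A − B = 9 − 8 = 1.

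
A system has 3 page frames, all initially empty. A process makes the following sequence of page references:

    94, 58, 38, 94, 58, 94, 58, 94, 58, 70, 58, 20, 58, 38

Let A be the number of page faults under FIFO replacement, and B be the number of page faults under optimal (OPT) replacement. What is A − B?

2

Under FIFO: F F F . . . . . . F . F F F → 7 faults.
Under OPT: F F F . . . . . . F . F . . → 5 faults.
A − B = 7 − 5 = 2.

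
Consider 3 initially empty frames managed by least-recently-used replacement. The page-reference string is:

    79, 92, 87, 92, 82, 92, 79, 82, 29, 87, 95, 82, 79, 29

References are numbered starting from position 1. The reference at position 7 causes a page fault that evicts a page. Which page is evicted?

87

pos 1: 79 -> miss, frames (79)
pos 2: 92 -> miss, frames (79 92)
pos 3: 87 -> miss, frames (79 92 87)
pos 4: 92 -> hit
pos 5: 82 -> miss, evict 79, frames (87 92 82)
pos 6: 92 -> hit
pos 7: 79 -> miss, evict 87, frames (82 92 79)
At position 7, page 87 is evicted.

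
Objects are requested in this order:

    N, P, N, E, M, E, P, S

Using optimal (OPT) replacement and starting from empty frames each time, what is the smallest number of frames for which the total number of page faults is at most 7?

2

f=1: 8 faults
f=2: 6 faults
f=3: 5 faults
f=4: 5 faults
f=5: 5 faults
Smallest f with faults ≤ 7 is 2.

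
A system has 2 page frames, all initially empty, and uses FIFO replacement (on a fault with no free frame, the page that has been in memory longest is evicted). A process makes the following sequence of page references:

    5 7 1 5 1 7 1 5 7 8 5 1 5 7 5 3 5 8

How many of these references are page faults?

5 -> fault, frames (5)
7 -> fault, frames (5 7)
1 -> fault, evict 5, frames (7 1)
5 -> fault, evict 7, frames (1 5)
1 -> hit
7 -> fault, evict 1, frames (5 7)
1 -> fault, evict 5, frames (7 1)
5 -> fault, evict 7, frames (1 5)
7 -> fault, evict 1, frames (5 7)
8 -> fault, evict 5, frames (7 8)
5 -> fault, evict 7, frames (8 5)
1 -> fault, evict 8, frames (5 1)
5 -> hit
7 -> fault, evict 5, frames (1 7)
5 -> fault, evict 1, frames (7 5)
3 -> fault, evict 7, frames (5 3)
5 -> hit
8 -> fault, evict 5, frames (3 8)
Page faults: 15.

15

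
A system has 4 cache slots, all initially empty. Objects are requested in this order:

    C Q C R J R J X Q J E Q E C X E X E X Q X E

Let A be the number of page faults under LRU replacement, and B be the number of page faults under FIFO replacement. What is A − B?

1

Under LRU: F F . F F . . F F . F . . F F . . . . . . . → 9 faults.
Under FIFO: F F . F F . . F . . F F . F . . . . . . . . → 8 faults.
A − B = 9 − 8 = 1.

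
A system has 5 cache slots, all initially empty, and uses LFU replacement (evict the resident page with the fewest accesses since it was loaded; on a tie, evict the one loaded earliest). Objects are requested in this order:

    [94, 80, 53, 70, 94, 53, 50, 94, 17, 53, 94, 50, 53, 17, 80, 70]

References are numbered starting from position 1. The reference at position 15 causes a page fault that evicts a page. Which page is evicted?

70

pos 1: 94: fault, frames {94}
pos 2: 80: fault, frames {94,80}
pos 3: 53: fault, frames {94,80,53}
pos 4: 70: fault, frames {94,80,53,70}
pos 5: 94: hit
pos 6: 53: hit
pos 7: 50: fault, frames {94,80,53,70,50}
pos 8: 94: hit
pos 9: 17: fault, evict 80, frames {94,53,70,50,17}
pos 10: 53: hit
pos 11: 94: hit
pos 12: 50: hit
pos 13: 53: hit
pos 14: 17: hit
pos 15: 80: fault, evict 70, frames {94,53,50,17,80}
At position 15, page 70 is evicted.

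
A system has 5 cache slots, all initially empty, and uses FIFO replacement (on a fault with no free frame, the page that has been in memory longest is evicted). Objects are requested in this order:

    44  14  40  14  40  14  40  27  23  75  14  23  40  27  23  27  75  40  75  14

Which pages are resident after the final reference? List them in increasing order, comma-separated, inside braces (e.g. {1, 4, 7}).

{14, 23, 27, 40, 75}

44 → fault, frames [44]
14 → fault, frames [44, 14]
40 → fault, frames [44, 14, 40]
14 → hit
40 → hit
14 → hit
40 → hit
27 → fault, frames [44, 14, 40, 27]
23 → fault, frames [44, 14, 40, 27, 23]
75 → fault, evict 44, frames [14, 40, 27, 23, 75]
14 → hit
23 → hit
40 → hit
27 → hit
23 → hit
27 → hit
75 → hit
40 → hit
75 → hit
14 → hit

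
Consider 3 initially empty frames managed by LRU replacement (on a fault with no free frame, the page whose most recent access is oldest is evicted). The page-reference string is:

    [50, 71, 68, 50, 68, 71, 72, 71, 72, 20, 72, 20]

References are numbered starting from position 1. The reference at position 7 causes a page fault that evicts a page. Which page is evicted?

50

pos 1: 50 -> fault, frames (50)
pos 2: 71 -> fault, frames (50 71)
pos 3: 68 -> fault, frames (50 71 68)
pos 4: 50 -> hit
pos 5: 68 -> hit
pos 6: 71 -> hit
pos 7: 72 -> fault, evict 50, frames (68 71 72)
At position 7, page 50 is evicted.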